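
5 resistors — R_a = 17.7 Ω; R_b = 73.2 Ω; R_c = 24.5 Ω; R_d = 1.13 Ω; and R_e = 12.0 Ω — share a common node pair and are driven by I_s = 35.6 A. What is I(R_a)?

ΣG = 1/17.7 + 1/73.2 + 1/24.5 + 1/1.13 + 1/12.0 = 1.079.
R_a takes the fraction G_k/ΣG = 0.05650/1.079 = 0.05235, so I = 35.6 × 0.05235 = 1.864 A.

I ≈ 1.86 A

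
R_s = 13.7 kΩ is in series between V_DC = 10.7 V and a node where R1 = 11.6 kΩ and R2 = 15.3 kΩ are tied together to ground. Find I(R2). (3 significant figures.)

Combine the parallel branches: R_p = (1/11.6 + 1/15.3)⁻¹ = 6.598 kΩ.
V_A = 10.7 × 6.598/20.30 = 3.478 V.
I(R2) = V_A / R2 = 3.478/15.3 = 0.2273 mA.
(Equivalently: I_total = 0.5272 mA, then current-divider fraction G_k/ΣG = 0.4312.)

I ≈ 0.227 mA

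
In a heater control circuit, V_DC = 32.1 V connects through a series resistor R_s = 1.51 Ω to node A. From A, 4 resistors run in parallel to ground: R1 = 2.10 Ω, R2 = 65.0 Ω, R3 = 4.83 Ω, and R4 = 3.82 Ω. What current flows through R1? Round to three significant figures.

Combine the parallel branches: R_p = (1/2.10 + 1/65.0 + 1/4.83 + 1/3.82)⁻¹ = 1.041 Ω.
V_A = 32.1 × 1.041/2.551 = 13.10 V.
I(R1) = V_A / R1 = 13.10/2.10 = 6.239 A.

I ≈ 6.24 A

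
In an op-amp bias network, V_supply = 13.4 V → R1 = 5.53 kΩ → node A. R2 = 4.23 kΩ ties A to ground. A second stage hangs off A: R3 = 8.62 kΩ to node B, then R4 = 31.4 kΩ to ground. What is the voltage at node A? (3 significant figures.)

V_A ≈ 5.48 V

The second stage (R3 + R4 = 40.02 kΩ) loads node A in parallel with R2.
Effective lower resistance at A: R2 ‖ 40.02 = 3.826 kΩ.
V_A = 13.4 × 3.826/(5.53 + 3.826) = 5.479 V.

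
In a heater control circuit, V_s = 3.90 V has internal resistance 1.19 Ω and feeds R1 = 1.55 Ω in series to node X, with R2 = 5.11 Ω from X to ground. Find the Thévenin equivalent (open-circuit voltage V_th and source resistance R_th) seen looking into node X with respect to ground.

V_th ≈ 2.54 V, R_th ≈ 1.78 Ω

R1' = 1.19 + 1.55 = 2.740 Ω (source resistance + R1).
V_th is the unloaded tap voltage: V_s · R2/(R1'+R2) = 3.90 × 0.6510 = 2.539 V.
Zeroing V_s shorts the top of R1' to ground, so R_th = R1' ‖ R2 = 1.784 Ω.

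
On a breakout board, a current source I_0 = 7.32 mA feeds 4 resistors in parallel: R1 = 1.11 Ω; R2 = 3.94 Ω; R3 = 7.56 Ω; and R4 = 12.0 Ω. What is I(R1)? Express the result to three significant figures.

I ≈ 4.81 mA

Conductances: ΣG = 1/1.11 + 1/3.94 + 1/7.56 + 1/12.0 = 1.370 (1/Ω).
Current divider: I(R1) = I_0 · G_k/ΣG = 7.32 × (0.9009/1.370) = 7.32 × 0.6574 = 4.812 mA.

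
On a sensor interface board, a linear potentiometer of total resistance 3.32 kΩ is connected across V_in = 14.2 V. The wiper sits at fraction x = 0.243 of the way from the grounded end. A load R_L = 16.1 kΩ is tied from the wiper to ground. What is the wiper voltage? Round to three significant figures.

V_out ≈ 3.32 V

Split the track: R_lower = x·R_p = 0.8068 kΩ, R_upper = (1−x)·R_p = 2.513 kΩ.
R_L loads the lower segment: effective lower R = 0.7683 kΩ.
Loaded-divider output: V_out = 14.2 × 0.2341 = 3.324 V.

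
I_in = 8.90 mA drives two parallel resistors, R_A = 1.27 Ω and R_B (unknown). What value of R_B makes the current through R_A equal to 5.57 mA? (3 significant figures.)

Two-branch current divider: I_A = I_in · R_B/(R_A + R_B).
5.57/8.90 = R_B/(R_A + R_B) → R_B = R_A · (0.6258)/(1 − 0.6258) = 1.27 × 1.673 = 2.124 Ω.

R_B ≈ 2.12 Ω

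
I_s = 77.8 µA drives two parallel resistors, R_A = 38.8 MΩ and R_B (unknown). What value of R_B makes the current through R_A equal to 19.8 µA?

R_B ≈ 13.2 MΩ

In a two-way split, I_A/I_s = R_B/(R_A + R_B).
With f = 0.2545, R_B = R_A · f/(1−f) = 38.8 × 0.3414 = 13.25 MΩ.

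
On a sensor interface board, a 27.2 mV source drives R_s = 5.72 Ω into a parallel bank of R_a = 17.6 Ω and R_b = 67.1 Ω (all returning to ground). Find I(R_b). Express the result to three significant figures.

I ≈ 0.287 mA

Equivalent of the parallel group: R_p = 13.94 Ω.
V_A by voltage divider: V_A = 27.2 × 13.94/(5.72 + 13.94) = 19.29 mV.
Branch current I = V_A/R_b = 19.29/67.1 = 0.2874 mA.
(Equivalently: I_total = 1.383 mA, then current-divider fraction G_k/ΣG = 0.2078.)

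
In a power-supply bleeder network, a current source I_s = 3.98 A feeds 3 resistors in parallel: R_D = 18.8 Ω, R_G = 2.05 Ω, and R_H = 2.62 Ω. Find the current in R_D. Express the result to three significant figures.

ΣG = 1/18.8 + 1/2.05 + 1/2.62 = 0.9227.
By the current-divider rule, I = I_s · G_k/ΣG = 3.98 × 0.05765 = 0.2294 A.

I ≈ 0.229 A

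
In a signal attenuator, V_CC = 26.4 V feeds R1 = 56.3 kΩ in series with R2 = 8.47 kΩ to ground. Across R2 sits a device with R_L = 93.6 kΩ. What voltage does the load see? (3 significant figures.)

First combine the lower leg with the load: R2 ‖ R_L = 7.767 kΩ.
Then V_out = V_CC · R2'/(R1 + R2') = 26.4 × 7.767/64.07 = 3.201 V.
(Unloaded it would be 3.45 V; the load pulls it down.)

V_out ≈ 3.20 V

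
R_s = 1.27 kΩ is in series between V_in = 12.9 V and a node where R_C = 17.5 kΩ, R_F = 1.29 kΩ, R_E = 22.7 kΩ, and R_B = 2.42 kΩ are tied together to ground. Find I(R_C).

Parallel bank: R_p = 1/(1/17.5 + 1/1.29 + 1/22.7 + 1/2.42) = 0.7754 kΩ.
Node voltage V_A = V_in · R_p/(R_s + R_p) = 12.9 × 0.3791 = 4.890 V.
I(R_C) = V_A / R_C = 4.890/17.5 = 0.2795 mA.

I ≈ 0.279 mA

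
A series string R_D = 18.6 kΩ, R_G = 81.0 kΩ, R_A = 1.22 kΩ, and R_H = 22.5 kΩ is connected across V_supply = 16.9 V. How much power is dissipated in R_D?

The common current is I = 16.9/123.3 = 0.1370 mA.
V(R_D) = I·R = 2.549 V; P = V·I = 2.549 × 0.1370 = 0.3493 mW.

P ≈ 0.349 mW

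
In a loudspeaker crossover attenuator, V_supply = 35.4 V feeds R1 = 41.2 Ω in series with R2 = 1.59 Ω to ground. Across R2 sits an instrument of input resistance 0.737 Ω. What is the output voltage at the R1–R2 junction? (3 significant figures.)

The load sits in parallel with R2, giving an effective lower resistance R2' = R2·R_L/(R2+R_L) = 0.5036 Ω.
Then V_out = V_supply · R2'/(R1 + R2') = 35.4 × 0.5036/41.70 = 0.4275 V.
(Unloaded it would be 1.32 V; the load pulls it down.)

V_out ≈ 0.427 V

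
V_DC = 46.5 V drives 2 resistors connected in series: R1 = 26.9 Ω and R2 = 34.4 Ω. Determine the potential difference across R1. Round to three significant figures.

V ≈ 20.4 V

Total series resistance ΣR = 26.9 + 34.4 = 61.30 Ω.
By the voltage-divider rule, V = 46.5 × 26.90/61.30 = 20.41 V.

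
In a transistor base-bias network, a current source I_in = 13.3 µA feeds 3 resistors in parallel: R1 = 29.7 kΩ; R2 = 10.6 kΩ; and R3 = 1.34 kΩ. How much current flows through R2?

ΣG = 1/29.7 + 1/10.6 + 1/1.34 = 0.8743.
Current divider: I(R2) = I_in · G_k/ΣG = 13.3 × (0.09434/0.8743) = 13.3 × 0.1079 = 1.435 µA.

I ≈ 1.44 µA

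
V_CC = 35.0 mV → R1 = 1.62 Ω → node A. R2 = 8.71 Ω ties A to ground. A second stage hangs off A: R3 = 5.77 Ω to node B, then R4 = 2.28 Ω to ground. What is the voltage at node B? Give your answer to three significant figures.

The second stage (R3 + R4 = 8.050 Ω) loads node A in parallel with R2.
Effective lower resistance at A: R2 ‖ 8.050 = 4.184 Ω.
First divider: V_A = V_CC · 4.184/(1.62 + 4.184) = 25.23 mV.
Stage 2 is unloaded, so V_B = V_A · R4/(R3+R4) = 25.23 × 2.28/8.050 = 7.146 mV.

V_B ≈ 7.15 mV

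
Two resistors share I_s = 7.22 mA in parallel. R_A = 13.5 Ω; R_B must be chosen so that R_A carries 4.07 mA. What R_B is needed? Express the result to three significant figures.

The fraction through R_A equals R_B/(R_A+R_B).
4.07/7.22 = R_B/(R_A + R_B) → R_B = R_A · (0.5637)/(1 − 0.5637) = 13.5 × 1.292 = 17.44 Ω.

R_B ≈ 17.4 Ω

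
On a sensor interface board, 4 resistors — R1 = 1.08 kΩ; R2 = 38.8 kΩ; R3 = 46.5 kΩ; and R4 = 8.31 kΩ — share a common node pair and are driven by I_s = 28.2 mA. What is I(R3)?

Total conductance ΣG = 1/1.08 + 1/38.8 + 1/46.5 + 1/8.31 = 1.094 (units of 1/kΩ).
R3 takes the fraction G_k/ΣG = 0.02151/1.094 = 0.01967, so I = 28.2 × 0.01967 = 0.5546 mA.

I ≈ 0.555 mA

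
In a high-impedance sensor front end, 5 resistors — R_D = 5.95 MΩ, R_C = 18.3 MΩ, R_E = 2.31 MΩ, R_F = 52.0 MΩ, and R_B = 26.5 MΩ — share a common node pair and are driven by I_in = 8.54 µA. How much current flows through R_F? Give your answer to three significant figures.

Total conductance ΣG = 1/5.95 + 1/18.3 + 1/2.31 + 1/52.0 + 1/26.5 = 0.7126 (units of 1/MΩ).
R_F takes the fraction G_k/ΣG = 0.01923/0.7126 = 0.02699, so I = 8.54 × 0.02699 = 0.2305 µA.

I ≈ 0.230 µA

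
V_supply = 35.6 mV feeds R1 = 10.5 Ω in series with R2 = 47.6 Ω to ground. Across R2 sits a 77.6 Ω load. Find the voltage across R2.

V_out ≈ 26.3 mV

First combine the lower leg with the load: R2 ‖ R_L = 29.50 Ω.
Then V_out = V_supply · R2'/(R1 + R2') = 35.6 × 29.50/40.00 = 26.26 mV.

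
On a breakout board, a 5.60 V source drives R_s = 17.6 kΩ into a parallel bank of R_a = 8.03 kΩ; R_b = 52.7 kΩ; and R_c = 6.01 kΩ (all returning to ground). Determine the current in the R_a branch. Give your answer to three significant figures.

I ≈ 0.108 mA

Equivalent of the parallel group: R_p = 3.227 kΩ.
Node voltage V_A = V_supply · R_p/(R_s + R_p) = 5.60 × 0.1549 = 0.8677 V.
I(R_a) = V_A / R_a = 0.8677/8.03 = 0.1081 mA.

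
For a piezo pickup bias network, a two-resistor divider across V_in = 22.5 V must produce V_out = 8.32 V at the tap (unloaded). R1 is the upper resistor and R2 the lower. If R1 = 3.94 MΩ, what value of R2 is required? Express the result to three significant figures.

V_out/V_in = R2/(R1+R2) = 0.3698.
Rearranging, R2 = R1·k/(1−k) = 3.94 × 0.5867 = 2.312 MΩ.

R2 ≈ 2.31 MΩ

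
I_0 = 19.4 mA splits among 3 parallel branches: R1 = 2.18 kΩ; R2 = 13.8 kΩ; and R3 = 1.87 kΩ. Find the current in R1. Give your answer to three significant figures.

ΣG = 1/2.18 + 1/13.8 + 1/1.87 = 1.066.
Current divider: I(R1) = I_0 · G_k/ΣG = 19.4 × (0.4587/1.066) = 19.4 × 0.4303 = 8.349 mA.

I ≈ 8.35 mA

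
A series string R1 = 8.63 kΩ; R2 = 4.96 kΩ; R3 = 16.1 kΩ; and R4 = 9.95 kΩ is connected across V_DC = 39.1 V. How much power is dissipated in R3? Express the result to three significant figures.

P ≈ 15.7 mW

Series current I = V_DC/ΣR = 39.1/39.64 = 0.9864 mA.
P = I²R = 0.9729 × 16.1 = 15.66 mW.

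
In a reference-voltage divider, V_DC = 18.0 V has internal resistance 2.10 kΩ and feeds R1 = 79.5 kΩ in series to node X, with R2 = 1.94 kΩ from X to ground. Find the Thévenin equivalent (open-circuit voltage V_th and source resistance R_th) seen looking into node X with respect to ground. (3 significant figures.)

V_th ≈ 0.418 V, R_th ≈ 1.89 kΩ

R1' = 2.10 + 79.5 = 81.60 kΩ (source resistance + R1).
With X open, the divider is unloaded: V_th = 18.0 × 1.94/83.54 = 0.4180 V.
Looking into X with the source shorted: R_th = R1'·R2/(R1'+R2) = 81.60 × 1.94/83.54 = 1.895 kΩ.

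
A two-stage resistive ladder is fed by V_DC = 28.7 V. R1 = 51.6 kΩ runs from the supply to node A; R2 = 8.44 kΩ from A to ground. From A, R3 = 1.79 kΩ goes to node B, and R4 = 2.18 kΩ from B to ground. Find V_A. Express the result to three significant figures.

Looking into the second stage from A: R3 + R4 = 3.970 kΩ appears in parallel with R2.
Effective lower resistance at A: R2 ‖ 3.970 = 2.700 kΩ.
First divider: V_A = V_DC · 2.700/(51.6 + 2.700) = 1.427 V.

V_A ≈ 1.43 V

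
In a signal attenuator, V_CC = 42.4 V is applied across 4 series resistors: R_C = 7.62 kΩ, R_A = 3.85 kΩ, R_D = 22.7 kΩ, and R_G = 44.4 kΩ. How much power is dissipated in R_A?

P ≈ 1.12 mW

Series current I = V_CC/ΣR = 42.4/78.57 = 0.5396 mA.
V(R_A) = I·R = 2.078 V; P = V·I = 2.078 × 0.5396 = 1.121 mW.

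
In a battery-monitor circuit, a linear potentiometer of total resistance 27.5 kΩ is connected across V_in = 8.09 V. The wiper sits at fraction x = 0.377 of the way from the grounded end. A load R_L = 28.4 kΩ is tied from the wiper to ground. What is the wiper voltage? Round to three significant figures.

Lower segment x·R_p = 10.37 kΩ; upper segment (1−x)·R_p = 17.13 kΩ.
(x·R_p) ‖ R_L = 7.595 kΩ.
V_out = 8.09 × 7.595/(17.13 + 7.595) = 2.485 V.
(Unloaded: V_out = x·V_in = 3.05 V.)

V_out ≈ 2.48 V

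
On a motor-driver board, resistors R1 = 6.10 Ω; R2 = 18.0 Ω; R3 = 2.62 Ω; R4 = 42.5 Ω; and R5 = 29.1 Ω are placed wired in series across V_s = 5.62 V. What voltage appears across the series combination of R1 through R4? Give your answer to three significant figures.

Total series resistance ΣR = 6.10 + 18.0 + 2.62 + 42.5 + 29.1 = 98.32 Ω.
R_{R1..R4} = 6.10 + 18.0 + 2.62 + 42.5 = 69.22 Ω.
V = V_s · R/ΣR = 5.62 × 0.7040 = 3.957 V.

V ≈ 3.96 V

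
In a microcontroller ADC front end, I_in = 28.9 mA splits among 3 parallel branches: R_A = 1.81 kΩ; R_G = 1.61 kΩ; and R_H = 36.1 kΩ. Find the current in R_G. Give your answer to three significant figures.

Conductances: ΣG = 1/1.81 + 1/1.61 + 1/36.1 = 1.201 (1/kΩ).
Current divider: I(R_G) = I_in · G_k/ΣG = 28.9 × (0.6211/1.201) = 28.9 × 0.5170 = 14.94 mA.

I ≈ 14.9 mA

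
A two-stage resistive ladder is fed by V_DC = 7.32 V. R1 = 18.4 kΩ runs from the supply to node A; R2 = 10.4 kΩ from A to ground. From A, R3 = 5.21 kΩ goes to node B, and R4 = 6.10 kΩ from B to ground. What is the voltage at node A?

Node A sees R2 in parallel with the series input of stage 2, R3 + R4 = 11.31 kΩ.
Effective lower resistance at A: R2 ‖ 11.31 = 5.418 kΩ.
So V_A = 7.32 × 0.2275 = 1.665 V.

V_A ≈ 1.67 V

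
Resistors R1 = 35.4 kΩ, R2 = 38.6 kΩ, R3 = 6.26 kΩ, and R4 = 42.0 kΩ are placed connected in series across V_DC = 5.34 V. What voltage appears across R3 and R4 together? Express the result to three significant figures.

ΣR = 35.4 + 38.6 + 6.26 + 42.0 = 122.3 kΩ.
R_{R3..R4} = 6.26 + 42.0 = 48.26 kΩ.
V = V_DC · R/ΣR = 5.34 × 0.3947 = 2.108 V.

V ≈ 2.11 V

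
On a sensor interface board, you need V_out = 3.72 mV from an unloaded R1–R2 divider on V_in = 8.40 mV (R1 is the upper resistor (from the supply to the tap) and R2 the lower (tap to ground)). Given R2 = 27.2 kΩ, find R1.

R1 ≈ 34.2 kΩ

V_out/V_in = R2/(R1+R2) = 0.4429.
So R1 = R2 · (V_in/V_out − 1) = 27.2 × (8.40/3.72 − 1) = 27.2 × 1.258 = 34.22 kΩ.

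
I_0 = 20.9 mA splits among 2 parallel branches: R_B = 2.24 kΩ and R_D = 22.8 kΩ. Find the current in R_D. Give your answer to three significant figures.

Two-branch current divider: I_k = I_0 · R_other/(R_1 + R_2).
So I = 20.9 × 2.24/25.04 = 1.870 mA.

I ≈ 1.87 mA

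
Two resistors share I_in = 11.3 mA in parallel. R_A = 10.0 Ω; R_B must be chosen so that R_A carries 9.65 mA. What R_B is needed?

R_B ≈ 58.5 Ω

In a two-way split, I_A/I_in = R_B/(R_A + R_B).
9.65/11.3 = R_B/(R_A + R_B) → R_B = R_A · (0.8540)/(1 − 0.8540) = 10.0 × 5.848 = 58.48 Ω.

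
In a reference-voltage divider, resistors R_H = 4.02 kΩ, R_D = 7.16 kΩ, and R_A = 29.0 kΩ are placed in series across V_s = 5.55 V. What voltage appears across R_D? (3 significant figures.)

Total series resistance ΣR = 4.02 + 7.16 + 29.0 = 40.18 kΩ.
V = V_s · R/ΣR = 5.55 × 0.1782 = 0.9890 V.

V ≈ 0.989 V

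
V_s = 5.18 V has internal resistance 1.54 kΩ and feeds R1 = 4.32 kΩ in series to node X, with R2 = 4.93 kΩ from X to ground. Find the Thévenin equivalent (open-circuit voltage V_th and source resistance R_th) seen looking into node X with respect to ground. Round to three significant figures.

R1' = 1.54 + 4.32 = 5.860 kΩ (source resistance + R1).
Open-circuit (no load on X): V_th = V_s · R2/(R1' + R2) = 5.18 × 4.93/(5.860 + 4.93) = 2.367 V.
Zeroing V_s shorts the top of R1' to ground, so R_th = R1' ‖ R2 = 2.677 kΩ.

V_th ≈ 2.37 V, R_th ≈ 2.68 kΩ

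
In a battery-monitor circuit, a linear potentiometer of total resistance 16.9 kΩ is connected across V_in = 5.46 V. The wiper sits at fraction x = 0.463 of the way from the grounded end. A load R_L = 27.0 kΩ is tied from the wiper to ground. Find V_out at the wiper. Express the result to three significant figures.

V_out ≈ 2.19 V

Lower segment x·R_p = 7.825 kΩ; upper segment (1−x)·R_p = 9.075 kΩ.
Lower segment in parallel with the load: 7.825 ‖ 27.0 = 6.067 kΩ.
V_out = 5.46 × 6.067/(9.075 + 6.067) = 2.188 V.
(Unloaded: V_out = x·V_in = 2.53 V.)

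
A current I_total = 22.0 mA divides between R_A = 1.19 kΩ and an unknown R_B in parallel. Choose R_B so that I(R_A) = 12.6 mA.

In a two-way split, I_A/I_total = R_B/(R_A + R_B).
With f = 0.5727, R_B = R_A · f/(1−f) = 1.19 × 1.340 = 1.595 kΩ.

R_B ≈ 1.60 kΩ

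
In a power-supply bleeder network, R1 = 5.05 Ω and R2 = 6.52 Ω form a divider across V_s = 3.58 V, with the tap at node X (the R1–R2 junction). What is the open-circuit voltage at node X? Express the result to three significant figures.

Open-circuit (no load on X): V_th = V_s · R2/(R1 + R2) = 3.58 × 6.52/(5.050 + 6.52) = 2.017 V.

V_th ≈ 2.02 V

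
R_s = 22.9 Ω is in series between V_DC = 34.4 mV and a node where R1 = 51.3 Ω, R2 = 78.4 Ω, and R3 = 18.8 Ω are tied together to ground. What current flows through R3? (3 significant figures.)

I ≈ 0.619 mA

Equivalent of the parallel group: R_p = 11.70 Ω.
V_A = 34.4 × 11.70/34.60 = 11.64 mV.
I(R3) = V_A / R3 = 11.64/18.8 = 0.6189 mA.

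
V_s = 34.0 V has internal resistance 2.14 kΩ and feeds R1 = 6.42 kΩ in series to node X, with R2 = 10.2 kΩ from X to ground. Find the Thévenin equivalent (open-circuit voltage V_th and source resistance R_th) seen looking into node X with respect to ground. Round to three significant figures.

R1' = 2.14 + 6.42 = 8.560 kΩ (source resistance + R1).
Open-circuit (no load on X): V_th = V_s · R2/(R1' + R2) = 34.0 × 10.2/(8.560 + 10.2) = 18.49 V.
Zeroing V_s shorts the top of R1' to ground, so R_th = R1' ‖ R2 = 4.654 kΩ.

V_th ≈ 18.5 V, R_th ≈ 4.65 kΩ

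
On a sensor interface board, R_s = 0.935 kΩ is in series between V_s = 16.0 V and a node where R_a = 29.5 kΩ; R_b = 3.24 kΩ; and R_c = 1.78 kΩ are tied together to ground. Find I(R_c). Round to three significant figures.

I ≈ 4.87 mA

Combine the parallel branches: R_p = (1/29.5 + 1/3.24 + 1/1.78)⁻¹ = 1.106 kΩ.
V_A by voltage divider: V_A = 16.0 × 1.106/(0.935 + 1.106) = 8.669 V.
I(R_c) = V_A / R_c = 8.669/1.78 = 4.870 mA.
(Equivalently: I_total = 7.840 mA, then current-divider fraction G_k/ΣG = 0.6212.)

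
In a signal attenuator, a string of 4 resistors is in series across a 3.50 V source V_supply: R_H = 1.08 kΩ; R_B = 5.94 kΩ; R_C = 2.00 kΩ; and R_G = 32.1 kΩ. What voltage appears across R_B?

ΣR = 1.08 + 5.94 + 2.00 + 32.1 = 41.12 kΩ.
By the voltage-divider rule, V = 3.50 × 5.940/41.12 = 0.5056 V.

V ≈ 0.506 V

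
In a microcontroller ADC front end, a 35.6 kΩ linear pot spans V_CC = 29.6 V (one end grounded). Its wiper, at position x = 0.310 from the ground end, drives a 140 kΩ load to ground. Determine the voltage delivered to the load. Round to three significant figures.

V_out ≈ 8.70 V

Split the track: R_lower = x·R_p = 11.04 kΩ, R_upper = (1−x)·R_p = 24.56 kΩ.
Lower segment in parallel with the load: 11.04 ‖ 140 = 10.23 kΩ.
V_out = 29.6 × 10.23/(24.56 + 10.23) = 8.703 V.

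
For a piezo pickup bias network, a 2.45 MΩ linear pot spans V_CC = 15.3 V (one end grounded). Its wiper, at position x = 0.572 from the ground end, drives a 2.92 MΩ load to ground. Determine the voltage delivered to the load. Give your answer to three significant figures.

V_out ≈ 7.26 V

Lower segment x·R_p = 1.401 MΩ; upper segment (1−x)·R_p = 1.049 MΩ.
Lower segment in parallel with the load: 1.401 ‖ 2.92 = 0.9469 MΩ.
V_out = 15.3 × 0.9469/(1.049 + 0.9469) = 7.260 V.
(Unloaded: V_out = x·V_CC = 8.75 V.)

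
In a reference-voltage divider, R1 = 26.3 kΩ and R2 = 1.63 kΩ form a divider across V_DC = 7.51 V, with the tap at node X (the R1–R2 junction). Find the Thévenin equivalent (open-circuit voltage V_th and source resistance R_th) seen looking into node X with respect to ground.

V_th ≈ 0.438 V, R_th ≈ 1.53 kΩ

With X open, the divider is unloaded: V_th = 7.51 × 1.63/27.93 = 0.4383 V.
With V_DC suppressed (replaced by a short), R_th = R1 ‖ R2 = (26.30 × 1.63)/(26.30 + 1.63) = 1.535 kΩ.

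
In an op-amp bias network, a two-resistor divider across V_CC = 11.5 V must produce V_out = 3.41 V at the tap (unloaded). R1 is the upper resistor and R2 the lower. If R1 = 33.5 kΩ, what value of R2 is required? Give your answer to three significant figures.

Required fraction k = V_out/V_CC = 0.2965.
R2 = R1 · 0.2965/(1 − 0.2965) = 14.12 kΩ.

R2 ≈ 14.1 kΩ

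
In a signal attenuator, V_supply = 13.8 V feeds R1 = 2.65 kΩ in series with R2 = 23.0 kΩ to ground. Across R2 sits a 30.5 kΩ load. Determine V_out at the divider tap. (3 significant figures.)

The load sits in parallel with R2, giving an effective lower resistance R2' = R2·R_L/(R2+R_L) = 13.11 kΩ.
Now apply the divider: V_out = 13.8 × 0.8319 = 11.48 V.
(Unloaded it would be 12.4 V; the load pulls it down.)

V_out ≈ 11.5 V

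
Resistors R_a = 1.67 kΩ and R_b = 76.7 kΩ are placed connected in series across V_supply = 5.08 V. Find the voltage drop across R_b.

Series total: ΣR = 1.67 + 76.7 = 78.37 kΩ.
By the voltage-divider rule, V = 5.08 × 76.70/78.37 = 4.972 V.

V ≈ 4.97 V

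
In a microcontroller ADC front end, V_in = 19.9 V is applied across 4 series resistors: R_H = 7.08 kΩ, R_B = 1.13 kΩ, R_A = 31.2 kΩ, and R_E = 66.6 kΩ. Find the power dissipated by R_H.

The common current is I = 19.9/106.0 = 0.1877 mA.
P = I²R = 0.03524 × 7.08 = 0.2495 mW.

P ≈ 0.249 mW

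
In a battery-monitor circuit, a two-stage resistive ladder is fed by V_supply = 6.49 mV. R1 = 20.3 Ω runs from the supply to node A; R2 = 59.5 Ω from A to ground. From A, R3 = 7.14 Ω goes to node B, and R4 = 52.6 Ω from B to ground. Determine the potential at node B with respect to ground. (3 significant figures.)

The second stage (R3 + R4 = 59.74 Ω) loads node A in parallel with R2.
R2 ‖ (R3+R4) = 29.81 Ω.
First divider: V_A = V_supply · 29.81/(20.3 + 29.81) = 3.861 mV.
V_B = V_A × 0.8805 = 3.399 mV.

V_B ≈ 3.40 mV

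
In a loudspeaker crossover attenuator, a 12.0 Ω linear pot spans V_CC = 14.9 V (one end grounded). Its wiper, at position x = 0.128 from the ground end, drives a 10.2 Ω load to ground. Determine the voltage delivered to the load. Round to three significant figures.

V_out ≈ 1.69 V

The pot divides into 10.46 Ω above the wiper and 1.536 Ω below.
R_L loads the lower segment: effective lower R = 1.335 Ω.
V_out = 14.9 × 1.335/(10.46 + 1.335) = 1.686 V.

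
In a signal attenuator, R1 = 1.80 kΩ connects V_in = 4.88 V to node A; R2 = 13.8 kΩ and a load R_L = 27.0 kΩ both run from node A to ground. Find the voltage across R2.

V_out ≈ 4.08 V

R2 ‖ R_L = (13.8 × 27.0)/(13.8 + 27.0) = 9.132 kΩ.
Then V_out = V_in · R2'/(R1 + R2') = 4.88 × 9.132/10.93 = 4.077 V.
(Unloaded it would be 4.32 V; the load pulls it down.)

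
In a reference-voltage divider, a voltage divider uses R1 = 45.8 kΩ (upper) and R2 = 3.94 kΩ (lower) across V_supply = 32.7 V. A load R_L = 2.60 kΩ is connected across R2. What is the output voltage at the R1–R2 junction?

R2 ‖ R_L = (3.94 × 2.60)/(3.94 + 2.60) = 1.566 kΩ.
Voltage divider with the loaded lower leg: V_out = 32.7 × 1.566/(45.8 + 1.566) = 32.7 × 0.03307 = 1.081 V.
(Unloaded it would be 2.59 V; the load pulls it down.)

V_out ≈ 1.08 V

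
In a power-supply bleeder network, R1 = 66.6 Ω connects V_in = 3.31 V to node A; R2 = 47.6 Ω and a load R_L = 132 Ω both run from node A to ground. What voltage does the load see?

V_out ≈ 1.14 V

The load sits in parallel with R2, giving an effective lower resistance R2' = R2·R_L/(R2+R_L) = 34.98 Ω.
Then V_out = V_in · R2'/(R1 + R2') = 3.31 × 34.98/101.6 = 1.140 V.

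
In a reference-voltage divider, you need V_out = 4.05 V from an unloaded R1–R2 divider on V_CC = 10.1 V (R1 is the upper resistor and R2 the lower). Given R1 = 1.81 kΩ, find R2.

R2 ≈ 1.21 kΩ

Required fraction k = V_out/V_CC = 0.4010.
Rearranging, R2 = R1·k/(1−k) = 1.81 × 0.6694 = 1.212 kΩ.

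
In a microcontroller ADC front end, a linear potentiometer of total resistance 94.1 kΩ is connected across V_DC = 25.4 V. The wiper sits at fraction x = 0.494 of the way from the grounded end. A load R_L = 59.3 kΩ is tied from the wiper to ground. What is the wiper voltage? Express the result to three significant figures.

V_out ≈ 8.98 V

Split the track: R_lower = x·R_p = 46.49 kΩ, R_upper = (1−x)·R_p = 47.61 kΩ.
(x·R_p) ‖ R_L = 26.06 kΩ.
Then V_out = V_DC · 26.06/(47.61 + 26.06) = 8.984 V.
(Unloaded: V_out = x·V_DC = 12.5 V.)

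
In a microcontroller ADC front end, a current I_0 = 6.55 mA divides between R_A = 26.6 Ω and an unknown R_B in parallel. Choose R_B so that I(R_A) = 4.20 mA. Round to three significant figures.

The fraction through R_A equals R_B/(R_A+R_B).
4.20/6.55 = R_B/(R_A + R_B) → R_B = R_A · (0.6412)/(1 − 0.6412) = 26.6 × 1.787 = 47.54 Ω.

R_B ≈ 47.5 Ω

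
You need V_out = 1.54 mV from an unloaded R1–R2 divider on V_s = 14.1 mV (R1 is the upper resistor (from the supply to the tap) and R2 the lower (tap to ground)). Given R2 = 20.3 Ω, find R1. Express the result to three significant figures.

R1 ≈ 166 Ω

Required fraction k = V_out/V_s = 0.1092.
So R1 = R2 · (V_s/V_out − 1) = 20.3 × (14.1/1.54 − 1) = 20.3 × 8.156 = 165.6 Ω.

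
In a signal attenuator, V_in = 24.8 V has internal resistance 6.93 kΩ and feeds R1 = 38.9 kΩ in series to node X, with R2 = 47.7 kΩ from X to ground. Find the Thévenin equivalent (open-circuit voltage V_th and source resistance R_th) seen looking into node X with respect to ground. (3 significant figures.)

V_th ≈ 12.6 V, R_th ≈ 23.4 kΩ

R1' = 6.93 + 38.9 = 45.83 kΩ (source resistance + R1).
With X open, the divider is unloaded: V_th = 24.8 × 47.7/93.53 = 12.65 V.
Looking into X with the source shorted: R_th = R1'·R2/(R1'+R2) = 45.83 × 47.7/93.53 = 23.37 kΩ.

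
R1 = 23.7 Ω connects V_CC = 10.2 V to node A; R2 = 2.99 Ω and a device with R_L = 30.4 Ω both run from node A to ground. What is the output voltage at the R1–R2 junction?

R2 ‖ R_L = (2.99 × 30.4)/(2.99 + 30.4) = 2.722 Ω.
Now apply the divider: V_out = 10.2 × 0.1030 = 1.051 V.
(Unloaded it would be 1.14 V; the load pulls it down.)

V_out ≈ 1.05 V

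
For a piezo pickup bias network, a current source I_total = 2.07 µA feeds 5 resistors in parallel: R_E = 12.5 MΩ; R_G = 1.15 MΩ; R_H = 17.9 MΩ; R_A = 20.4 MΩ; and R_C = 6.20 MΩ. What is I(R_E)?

Total conductance ΣG = 1/12.5 + 1/1.15 + 1/17.9 + 1/20.4 + 1/6.20 = 1.216 (units of 1/MΩ).
By the current-divider rule, I = I_total · G_k/ΣG = 2.07 × 0.06580 = 0.1362 µA.

I ≈ 0.136 µA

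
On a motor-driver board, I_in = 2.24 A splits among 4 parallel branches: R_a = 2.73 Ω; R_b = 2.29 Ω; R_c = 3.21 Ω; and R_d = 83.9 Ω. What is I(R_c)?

I ≈ 0.619 A

Total conductance ΣG = 1/2.73 + 1/2.29 + 1/3.21 + 1/83.9 = 1.126 (units of 1/Ω).
Current divider: I(R_c) = I_in · G_k/ΣG = 2.24 × (0.3115/1.126) = 2.24 × 0.2766 = 0.6195 A.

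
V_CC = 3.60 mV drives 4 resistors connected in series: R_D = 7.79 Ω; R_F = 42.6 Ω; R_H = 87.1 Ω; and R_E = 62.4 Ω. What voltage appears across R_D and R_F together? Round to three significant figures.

Series total: ΣR = 7.79 + 42.6 + 87.1 + 62.4 = 199.9 Ω.
R_{R_D..R_F} = 7.79 + 42.6 = 50.39 Ω.
V = V_CC · R/ΣR = 3.60 × 0.2521 = 0.9075 mV.

V ≈ 0.908 mV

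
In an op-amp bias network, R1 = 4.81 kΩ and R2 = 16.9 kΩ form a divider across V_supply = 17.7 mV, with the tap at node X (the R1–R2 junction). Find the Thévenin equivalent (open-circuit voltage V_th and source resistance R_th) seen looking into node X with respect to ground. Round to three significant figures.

With X open, the divider is unloaded: V_th = 17.7 × 16.9/21.71 = 13.78 mV.
Looking into X with the source shorted: R_th = R1·R2/(R1+R2) = 4.810 × 16.9/21.71 = 3.744 kΩ.

V_th ≈ 13.8 mV, R_th ≈ 3.74 kΩ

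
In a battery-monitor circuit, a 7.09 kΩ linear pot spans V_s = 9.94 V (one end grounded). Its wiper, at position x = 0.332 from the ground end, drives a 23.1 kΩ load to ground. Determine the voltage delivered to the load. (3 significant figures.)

The pot divides into 4.736 kΩ above the wiper and 2.354 kΩ below.
R_L loads the lower segment: effective lower R = 2.136 kΩ.
V_out = 9.94 × 2.136/(4.736 + 2.136) = 3.090 V.

V_out ≈ 3.09 V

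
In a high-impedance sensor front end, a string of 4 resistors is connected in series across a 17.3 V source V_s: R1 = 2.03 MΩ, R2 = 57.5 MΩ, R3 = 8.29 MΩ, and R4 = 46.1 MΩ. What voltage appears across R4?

V ≈ 7.00 V

ΣR = 2.03 + 57.5 + 8.29 + 46.1 = 113.9 MΩ.
V = V_s · R/ΣR = 17.3 × 0.4047 = 7.001 V.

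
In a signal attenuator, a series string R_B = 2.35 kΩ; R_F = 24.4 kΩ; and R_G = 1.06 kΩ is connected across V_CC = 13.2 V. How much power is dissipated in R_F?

ΣR = 27.81 kΩ → I = 13.2/27.81 = 0.4746 mA.
P = I²R = 0.2253 × 24.4 = 5.497 mW.

P ≈ 5.50 mW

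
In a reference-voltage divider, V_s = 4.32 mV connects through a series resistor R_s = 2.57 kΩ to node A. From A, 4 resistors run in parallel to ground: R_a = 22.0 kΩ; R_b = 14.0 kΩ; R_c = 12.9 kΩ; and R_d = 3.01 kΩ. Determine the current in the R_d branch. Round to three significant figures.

Parallel bank: R_p = 1/(1/22.0 + 1/14.0 + 1/12.9 + 1/3.01) = 1.899 kΩ.
V_A = 4.32 × 1.899/4.469 = 1.836 mV.
Branch current I = V_A/R_d = 1.836/3.01 = 0.6098 µA.
(Check via current divider: I_total = 0.9667 µA; share G_k/ΣG = 0.6309 → same result.)

I ≈ 0.610 µA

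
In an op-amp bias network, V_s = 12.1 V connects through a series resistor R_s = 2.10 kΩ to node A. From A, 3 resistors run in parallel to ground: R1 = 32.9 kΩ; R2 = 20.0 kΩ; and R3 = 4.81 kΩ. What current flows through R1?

Combine the parallel branches: R_p = (1/32.9 + 1/20.0 + 1/4.81)⁻¹ = 3.469 kΩ.
Node voltage V_A = V_s · R_p/(R_s + R_p) = 12.1 × 0.6229 = 7.537 V.
Branch current I = V_A/R1 = 7.537/32.9 = 0.2291 mA.

I ≈ 0.229 mA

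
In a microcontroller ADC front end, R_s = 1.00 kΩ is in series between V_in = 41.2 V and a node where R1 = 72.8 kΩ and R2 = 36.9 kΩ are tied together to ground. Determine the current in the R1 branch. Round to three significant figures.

I ≈ 0.544 mA

Combine the parallel branches: R_p = (1/72.8 + 1/36.9)⁻¹ = 24.49 kΩ.
V_A by voltage divider: V_A = 41.2 × 24.49/(1.00 + 24.49) = 39.58 V.
I(R1) = V_A / R1 = 39.58/72.8 = 0.5437 mA.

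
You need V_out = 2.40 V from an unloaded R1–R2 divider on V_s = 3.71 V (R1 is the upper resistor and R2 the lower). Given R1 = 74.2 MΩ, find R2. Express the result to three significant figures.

R2 ≈ 136 MΩ

V_out/V_s = R2/(R1+R2) = 0.6469.
So R2 = R1 · V_out/(V_s − V_out) = 74.2 × 2.40/(3.71 − 2.40) = 74.2 × 1.832 = 135.9 MΩ.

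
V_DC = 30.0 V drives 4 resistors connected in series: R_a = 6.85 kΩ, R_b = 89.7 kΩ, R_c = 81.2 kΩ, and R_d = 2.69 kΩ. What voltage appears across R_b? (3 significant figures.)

ΣR = 6.85 + 89.7 + 81.2 + 2.69 = 180.4 kΩ.
V = V_DC · R/ΣR = 30.0 × 0.4971 = 14.91 V.

V ≈ 14.9 V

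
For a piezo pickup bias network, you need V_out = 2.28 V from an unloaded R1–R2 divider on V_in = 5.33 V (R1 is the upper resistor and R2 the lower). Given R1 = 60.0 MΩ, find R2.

The divider ratio is R2/(R1+R2) = 2.28/5.33 = 0.4278.
Rearranging, R2 = R1·k/(1−k) = 60.0 × 0.7475 = 44.85 MΩ.

R2 ≈ 44.9 MΩ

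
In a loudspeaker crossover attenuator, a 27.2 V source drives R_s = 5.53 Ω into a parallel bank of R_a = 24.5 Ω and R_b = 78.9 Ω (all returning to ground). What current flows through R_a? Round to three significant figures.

I ≈ 0.857 A

Equivalent of the parallel group: R_p = 18.69 Ω.
V_A = 27.2 × 18.69/24.22 = 20.99 V.
Branch current I = V_A/R_a = 20.99/24.5 = 0.8568 A.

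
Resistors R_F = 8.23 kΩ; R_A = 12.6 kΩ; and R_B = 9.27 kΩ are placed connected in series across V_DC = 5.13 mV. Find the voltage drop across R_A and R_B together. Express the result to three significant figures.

ΣR = 8.23 + 12.6 + 9.27 = 30.10 kΩ.
R_{R_A..R_B} = 12.6 + 9.27 = 21.87 kΩ.
V = V_DC · R/ΣR = 5.13 × 0.7266 = 3.727 mV.

V ≈ 3.73 mV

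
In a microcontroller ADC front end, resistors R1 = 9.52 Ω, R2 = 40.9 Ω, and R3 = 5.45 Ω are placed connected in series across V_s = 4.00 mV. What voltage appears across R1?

ΣR = 9.52 + 40.9 + 5.45 = 55.87 Ω.
V = V_s · R/ΣR = 4.00 × 0.1704 = 0.6816 mV.

V ≈ 0.682 mV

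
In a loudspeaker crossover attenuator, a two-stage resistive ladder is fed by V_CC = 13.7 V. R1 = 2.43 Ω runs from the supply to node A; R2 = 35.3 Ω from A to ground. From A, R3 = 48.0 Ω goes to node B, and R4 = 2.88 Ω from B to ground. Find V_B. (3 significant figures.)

Looking into the second stage from A: R3 + R4 = 50.88 Ω appears in parallel with R2.
Effective lower resistance at A: R2 ‖ 50.88 = 20.84 Ω.
So V_A = 13.7 × 0.8956 = 12.27 V.
Then the unloaded second divider: V_B = V_A × R4/(R3+R4) = 12.27 × 0.05660 = 0.6945 V.

V_B ≈ 0.694 V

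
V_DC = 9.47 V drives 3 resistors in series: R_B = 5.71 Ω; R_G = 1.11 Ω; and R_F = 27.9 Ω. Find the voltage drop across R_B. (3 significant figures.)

V ≈ 1.56 V

Series total: ΣR = 5.71 + 1.11 + 27.9 = 34.72 Ω.
V = V_DC · R/ΣR = 9.47 × 0.1645 = 1.557 V.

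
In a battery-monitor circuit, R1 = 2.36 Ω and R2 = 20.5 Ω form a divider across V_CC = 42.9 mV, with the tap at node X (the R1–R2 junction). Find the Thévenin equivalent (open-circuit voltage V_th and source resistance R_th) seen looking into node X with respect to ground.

Open-circuit (no load on X): V_th = V_CC · R2/(R1 + R2) = 42.9 × 20.5/(2.360 + 20.5) = 38.47 mV.
With V_CC suppressed (replaced by a short), R_th = R1 ‖ R2 = (2.360 × 20.5)/(2.360 + 20.5) = 2.116 Ω.

V_th ≈ 38.5 mV, R_th ≈ 2.12 Ω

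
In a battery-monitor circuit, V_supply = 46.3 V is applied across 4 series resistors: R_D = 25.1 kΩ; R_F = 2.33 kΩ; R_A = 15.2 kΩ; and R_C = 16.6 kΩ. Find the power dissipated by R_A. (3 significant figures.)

P ≈ 9.29 mW

Series current I = V_supply/ΣR = 46.3/59.23 = 0.7817 mA.
P = I²R = 0.6111 × 15.2 = 9.288 mW.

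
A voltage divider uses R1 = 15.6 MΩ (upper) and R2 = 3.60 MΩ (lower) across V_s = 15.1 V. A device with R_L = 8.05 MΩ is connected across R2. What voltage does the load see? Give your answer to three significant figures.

R2 ‖ R_L = (3.60 × 8.05)/(3.60 + 8.05) = 2.488 MΩ.
Now apply the divider: V_out = 15.1 × 0.1375 = 2.077 V.

V_out ≈ 2.08 V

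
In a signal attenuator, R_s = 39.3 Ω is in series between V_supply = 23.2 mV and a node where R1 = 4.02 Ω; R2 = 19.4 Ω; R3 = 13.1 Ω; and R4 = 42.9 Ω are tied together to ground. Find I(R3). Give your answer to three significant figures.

Equivalent of the parallel group: R_p = 2.500 Ω.
Node voltage V_A = V_supply · R_p/(R_s + R_p) = 23.2 × 0.05982 = 1.388 mV.
Branch current I = V_A/R3 = 1.388/13.1 = 0.1059 mA.

I ≈ 0.106 mA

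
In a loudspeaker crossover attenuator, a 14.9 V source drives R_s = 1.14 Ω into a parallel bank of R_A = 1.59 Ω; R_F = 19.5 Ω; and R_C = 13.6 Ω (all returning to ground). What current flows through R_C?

Equivalent of the parallel group: R_p = 1.327 Ω.
Node voltage V_A = V_supply · R_p/(R_s + R_p) = 14.9 × 0.5378 = 8.014 V.
Branch current I = V_A/R_C = 8.014/13.6 = 0.5893 A.

I ≈ 0.589 A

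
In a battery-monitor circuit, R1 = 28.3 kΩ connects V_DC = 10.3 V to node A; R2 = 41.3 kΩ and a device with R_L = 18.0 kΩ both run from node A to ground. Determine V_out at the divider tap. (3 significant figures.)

V_out ≈ 3.16 V

First combine the lower leg with the load: R2 ‖ R_L = 12.54 kΩ.
Voltage divider with the loaded lower leg: V_out = 10.3 × 12.54/(28.3 + 12.54) = 10.3 × 0.3070 = 3.162 V.
(Unloaded it would be 6.11 V; the load pulls it down.)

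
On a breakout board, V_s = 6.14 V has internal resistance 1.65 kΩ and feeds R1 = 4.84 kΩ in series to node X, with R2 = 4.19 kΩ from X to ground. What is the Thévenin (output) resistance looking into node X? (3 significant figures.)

R1' = 1.65 + 4.84 = 6.490 kΩ (source resistance + R1).
Looking into X with the source shorted: R_th = R1'·R2/(R1'+R2) = 6.490 × 4.19/10.68 = 2.546 kΩ.

R_th ≈ 2.55 kΩ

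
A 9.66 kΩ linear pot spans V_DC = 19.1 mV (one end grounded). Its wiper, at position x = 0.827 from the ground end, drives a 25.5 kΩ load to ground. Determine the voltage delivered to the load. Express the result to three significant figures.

Split the track: R_lower = x·R_p = 7.989 kΩ, R_upper = (1−x)·R_p = 1.671 kΩ.
(x·R_p) ‖ R_L = 6.083 kΩ.
V_out = 19.1 × 6.083/(1.671 + 6.083) = 14.98 mV.

V_out ≈ 15.0 mV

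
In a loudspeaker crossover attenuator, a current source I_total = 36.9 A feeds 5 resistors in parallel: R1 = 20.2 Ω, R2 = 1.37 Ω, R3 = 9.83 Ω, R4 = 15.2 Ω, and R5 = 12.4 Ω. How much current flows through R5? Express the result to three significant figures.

I ≈ 2.90 A

Conductances: ΣG = 1/20.2 + 1/1.37 + 1/9.83 + 1/15.2 + 1/12.4 = 1.028 (1/Ω).
Current divider: I(R5) = I_total · G_k/ΣG = 36.9 × (0.08065/1.028) = 36.9 × 0.07848 = 2.896 A.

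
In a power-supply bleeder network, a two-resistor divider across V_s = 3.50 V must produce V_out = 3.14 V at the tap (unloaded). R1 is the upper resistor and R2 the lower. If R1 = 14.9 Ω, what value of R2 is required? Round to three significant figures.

V_out/V_s = R2/(R1+R2) = 0.8971.
So R2 = R1 · V_out/(V_s − V_out) = 14.9 × 3.14/(3.50 − 3.14) = 14.9 × 8.722 = 130.0 Ω.

R2 ≈ 130 Ω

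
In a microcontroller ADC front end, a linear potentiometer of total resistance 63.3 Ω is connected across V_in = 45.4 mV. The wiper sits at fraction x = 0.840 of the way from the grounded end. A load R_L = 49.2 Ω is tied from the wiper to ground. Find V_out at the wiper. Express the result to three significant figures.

V_out ≈ 32.5 mV

Lower segment x·R_p = 53.17 Ω; upper segment (1−x)·R_p = 10.13 Ω.
Lower segment in parallel with the load: 53.17 ‖ 49.2 = 25.55 Ω.
V_out = 45.4 × 25.55/(10.13 + 25.55) = 32.51 mV.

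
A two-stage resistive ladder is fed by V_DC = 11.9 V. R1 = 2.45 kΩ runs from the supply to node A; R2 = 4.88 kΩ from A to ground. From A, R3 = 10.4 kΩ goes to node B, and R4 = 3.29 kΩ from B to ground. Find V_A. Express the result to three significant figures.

V_A ≈ 7.08 V

Node A sees R2 in parallel with the series input of stage 2, R3 + R4 = 13.69 kΩ.
Effective lower resistance at A: R2 ‖ 13.69 = 3.598 kΩ.
V_A = 11.9 × 3.598/(2.45 + 3.598) = 7.079 V.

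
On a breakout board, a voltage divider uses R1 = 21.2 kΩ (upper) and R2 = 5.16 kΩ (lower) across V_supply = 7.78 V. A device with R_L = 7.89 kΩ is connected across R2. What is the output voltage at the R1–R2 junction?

The load sits in parallel with R2, giving an effective lower resistance R2' = R2·R_L/(R2+R_L) = 3.120 kΩ.
Voltage divider with the loaded lower leg: V_out = 7.78 × 3.120/(21.2 + 3.120) = 7.78 × 0.1283 = 0.9980 V.
(Unloaded it would be 1.52 V; the load pulls it down.)

V_out ≈ 0.998 V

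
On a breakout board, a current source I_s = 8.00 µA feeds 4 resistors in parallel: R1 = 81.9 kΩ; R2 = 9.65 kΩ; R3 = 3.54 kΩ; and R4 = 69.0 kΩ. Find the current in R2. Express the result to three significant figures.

I ≈ 2.01 µA

Total conductance ΣG = 1/81.9 + 1/9.65 + 1/3.54 + 1/69.0 = 0.4128 (units of 1/kΩ).
Current divider: I(R2) = I_s · G_k/ΣG = 8.00 × (0.1036/0.4128) = 8.00 × 0.2510 = 2.008 µA.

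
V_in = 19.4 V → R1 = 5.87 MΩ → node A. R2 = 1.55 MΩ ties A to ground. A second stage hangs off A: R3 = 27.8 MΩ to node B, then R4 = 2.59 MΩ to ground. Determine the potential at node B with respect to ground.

V_B ≈ 0.332 V

The second stage (R3 + R4 = 30.39 MΩ) loads node A in parallel with R2.
Effective lower resistance at A: R2 ‖ 30.39 = 1.475 MΩ.
So V_A = 19.4 × 0.2008 = 3.895 V.
V_B = V_A × 0.08523 = 0.3320 V.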